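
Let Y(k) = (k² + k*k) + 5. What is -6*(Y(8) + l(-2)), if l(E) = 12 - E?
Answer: -882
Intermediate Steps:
Y(k) = 5 + 2*k² (Y(k) = (k² + k²) + 5 = 2*k² + 5 = 5 + 2*k²)
-6*(Y(8) + l(-2)) = -6*((5 + 2*8²) + (12 - 1*(-2))) = -6*((5 + 2*64) + (12 + 2)) = -6*((5 + 128) + 14) = -6*(133 + 14) = -6*147 = -882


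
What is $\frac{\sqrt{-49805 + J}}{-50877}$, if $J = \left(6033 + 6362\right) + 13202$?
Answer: $- \frac{4 i \sqrt{1513}}{50877} \approx - 0.0030581 i$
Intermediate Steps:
$J = 25597$ ($J = 12395 + 13202 = 25597$)
$\frac{\sqrt{-49805 + J}}{-50877} = \frac{\sqrt{-49805 + 25597}}{-50877} = \sqrt{-24208} \left(- \frac{1}{50877}\right) = 4 i \sqrt{1513} \left(- \frac{1}{50877}\right) = - \frac{4 i \sqrt{1513}}{50877}$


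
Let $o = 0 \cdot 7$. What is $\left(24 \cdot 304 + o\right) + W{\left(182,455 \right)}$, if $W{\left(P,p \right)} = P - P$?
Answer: $7296$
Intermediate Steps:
$o = 0$
$W{\left(P,p \right)} = 0$
$\left(24 \cdot 304 + o\right) + W{\left(182,455 \right)} = \left(24 \cdot 304 + 0\right) + 0 = \left(7296 + 0\right) + 0 = 7296 + 0 = 7296$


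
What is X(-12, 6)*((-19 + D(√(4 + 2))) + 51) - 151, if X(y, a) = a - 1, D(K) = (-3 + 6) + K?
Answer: 24 + 5*√6 ≈ 36.247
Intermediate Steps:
D(K) = 3 + K
X(y, a) = -1 + a
X(-12, 6)*((-19 + D(√(4 + 2))) + 51) - 151 = (-1 + 6)*((-19 + (3 + √(4 + 2))) + 51) - 151 = 5*((-19 + (3 + √6)) + 51) - 151 = 5*((-16 + √6) + 51) - 151 = 5*(35 + √6) - 151 = (175 + 5*√6) - 151 = 24 + 5*√6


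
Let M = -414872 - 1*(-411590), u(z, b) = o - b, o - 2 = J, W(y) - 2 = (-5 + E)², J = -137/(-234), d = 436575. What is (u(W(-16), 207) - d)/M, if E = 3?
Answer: 102206383/767988 ≈ 133.08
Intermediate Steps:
J = 137/234 (J = -137*(-1/234) = 137/234 ≈ 0.58547)
W(y) = 6 (W(y) = 2 + (-5 + 3)² = 2 + (-2)² = 2 + 4 = 6)
o = 605/234 (o = 2 + 137/234 = 605/234 ≈ 2.5855)
u(z, b) = 605/234 - b
M = -3282 (M = -414872 + 411590 = -3282)
(u(W(-16), 207) - d)/M = ((605/234 - 1*207) - 1*436575)/(-3282) = ((605/234 - 207) - 436575)*(-1/3282) = (-47833/234 - 436575)*(-1/3282) = -102206383/234*(-1/3282) = 102206383/767988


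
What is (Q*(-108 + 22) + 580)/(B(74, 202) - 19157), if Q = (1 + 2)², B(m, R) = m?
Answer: 194/19083 ≈ 0.010166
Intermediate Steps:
Q = 9 (Q = 3² = 9)
(Q*(-108 + 22) + 580)/(B(74, 202) - 19157) = (9*(-108 + 22) + 580)/(74 - 19157) = (9*(-86) + 580)/(-19083) = (-774 + 580)*(-1/19083) = -194*(-1/19083) = 194/19083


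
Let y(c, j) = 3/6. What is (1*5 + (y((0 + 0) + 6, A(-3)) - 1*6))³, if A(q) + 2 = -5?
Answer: -⅛ ≈ -0.12500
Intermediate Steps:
A(q) = -7 (A(q) = -2 - 5 = -7)
y(c, j) = ½ (y(c, j) = 3*(⅙) = ½)
(1*5 + (y((0 + 0) + 6, A(-3)) - 1*6))³ = (1*5 + (½ - 1*6))³ = (5 + (½ - 6))³ = (5 - 11/2)³ = (-½)³ = -⅛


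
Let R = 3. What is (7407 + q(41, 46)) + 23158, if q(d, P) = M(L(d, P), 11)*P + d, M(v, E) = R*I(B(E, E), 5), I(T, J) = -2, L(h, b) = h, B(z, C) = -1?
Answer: 30330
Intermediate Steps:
M(v, E) = -6 (M(v, E) = 3*(-2) = -6)
q(d, P) = d - 6*P (q(d, P) = -6*P + d = d - 6*P)
(7407 + q(41, 46)) + 23158 = (7407 + (41 - 6*46)) + 23158 = (7407 + (41 - 276)) + 23158 = (7407 - 235) + 23158 = 7172 + 23158 = 30330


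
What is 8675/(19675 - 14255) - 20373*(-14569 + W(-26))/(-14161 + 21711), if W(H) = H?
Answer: 32233392479/818420 ≈ 39385.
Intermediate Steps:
8675/(19675 - 14255) - 20373*(-14569 + W(-26))/(-14161 + 21711) = 8675/(19675 - 14255) - 20373*(-14569 - 26)/(-14161 + 21711) = 8675/5420 - 20373/(7550/(-14595)) = 8675*(1/5420) - 20373/(7550*(-1/14595)) = 1735/1084 - 20373/(-1510/2919) = 1735/1084 - 20373*(-2919/1510) = 1735/1084 + 59468787/1510 = 32233392479/818420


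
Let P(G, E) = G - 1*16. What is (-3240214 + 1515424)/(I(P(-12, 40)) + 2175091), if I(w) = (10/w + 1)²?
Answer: -338058840/426317917 ≈ -0.79297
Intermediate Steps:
P(G, E) = -16 + G (P(G, E) = G - 16 = -16 + G)
I(w) = (1 + 10/w)²
(-3240214 + 1515424)/(I(P(-12, 40)) + 2175091) = (-3240214 + 1515424)/((10 + (-16 - 12))²/(-16 - 12)² + 2175091) = -1724790/((10 - 28)²/(-28)² + 2175091) = -1724790/((1/784)*(-18)² + 2175091) = -1724790/((1/784)*324 + 2175091) = -1724790/(81/196 + 2175091) = -1724790/426317917/196 = -1724790*196/426317917 = -338058840/426317917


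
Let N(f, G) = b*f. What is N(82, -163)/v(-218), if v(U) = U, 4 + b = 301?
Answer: -12177/109 ≈ -111.72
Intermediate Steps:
b = 297 (b = -4 + 301 = 297)
N(f, G) = 297*f
N(82, -163)/v(-218) = (297*82)/(-218) = 24354*(-1/218) = -12177/109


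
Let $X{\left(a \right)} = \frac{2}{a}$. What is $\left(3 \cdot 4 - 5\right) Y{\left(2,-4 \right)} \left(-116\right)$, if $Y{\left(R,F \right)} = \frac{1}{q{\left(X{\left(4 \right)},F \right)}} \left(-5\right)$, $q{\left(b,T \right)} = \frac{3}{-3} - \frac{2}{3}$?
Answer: $-2436$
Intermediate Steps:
$q{\left(b,T \right)} = - \frac{5}{3}$ ($q{\left(b,T \right)} = 3 \left(- \frac{1}{3}\right) - \frac{2}{3} = -1 - \frac{2}{3} = - \frac{5}{3}$)
$Y{\left(R,F \right)} = 3$ ($Y{\left(R,F \right)} = \frac{1}{- \frac{5}{3}} \left(-5\right) = \left(- \frac{3}{5}\right) \left(-5\right) = 3$)
$\left(3 \cdot 4 - 5\right) Y{\left(2,-4 \right)} \left(-116\right) = \left(3 \cdot 4 - 5\right) 3 \left(-116\right) = \left(12 - 5\right) 3 \left(-116\right) = 7 \cdot 3 \left(-116\right) = 21 \left(-116\right) = -2436$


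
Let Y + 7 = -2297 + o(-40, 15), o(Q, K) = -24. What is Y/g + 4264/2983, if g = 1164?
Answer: -1702/2983 ≈ -0.57057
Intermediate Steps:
Y = -2328 (Y = -7 + (-2297 - 24) = -7 - 2321 = -2328)
Y/g + 4264/2983 = -2328/1164 + 4264/2983 = -2328*1/1164 + 4264*(1/2983) = -2 + 4264/2983 = -1702/2983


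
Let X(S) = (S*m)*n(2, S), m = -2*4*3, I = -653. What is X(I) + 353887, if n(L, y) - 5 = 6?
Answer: 526279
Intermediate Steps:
n(L, y) = 11 (n(L, y) = 5 + 6 = 11)
m = -24 (m = -8*3 = -24)
X(S) = -264*S (X(S) = (S*(-24))*11 = -24*S*11 = -264*S)
X(I) + 353887 = -264*(-653) + 353887 = 172392 + 353887 = 526279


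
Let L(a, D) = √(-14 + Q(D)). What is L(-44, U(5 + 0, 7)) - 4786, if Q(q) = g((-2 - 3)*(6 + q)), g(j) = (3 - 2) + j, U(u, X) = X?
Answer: -4786 + I*√78 ≈ -4786.0 + 8.8318*I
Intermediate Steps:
g(j) = 1 + j
Q(q) = -29 - 5*q (Q(q) = 1 + (-2 - 3)*(6 + q) = 1 - 5*(6 + q) = 1 + (-30 - 5*q) = -29 - 5*q)
L(a, D) = √(-43 - 5*D) (L(a, D) = √(-14 + (-29 - 5*D)) = √(-43 - 5*D))
L(-44, U(5 + 0, 7)) - 4786 = √(-43 - 5*7) - 4786 = √(-43 - 35) - 4786 = √(-78) - 4786 = I*√78 - 4786 = -4786 + I*√78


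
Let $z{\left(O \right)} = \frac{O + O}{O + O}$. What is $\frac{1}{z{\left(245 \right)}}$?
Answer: $1$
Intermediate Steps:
$z{\left(O \right)} = 1$ ($z{\left(O \right)} = \frac{2 O}{2 O} = 2 O \frac{1}{2 O} = 1$)
$\frac{1}{z{\left(245 \right)}} = 1^{-1} = 1$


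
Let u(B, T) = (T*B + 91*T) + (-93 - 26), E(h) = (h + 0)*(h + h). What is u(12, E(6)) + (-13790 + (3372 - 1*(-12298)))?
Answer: 9177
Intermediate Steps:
E(h) = 2*h**2 (E(h) = h*(2*h) = 2*h**2)
u(B, T) = -119 + 91*T + B*T (u(B, T) = (B*T + 91*T) - 119 = (91*T + B*T) - 119 = -119 + 91*T + B*T)
u(12, E(6)) + (-13790 + (3372 - 1*(-12298))) = (-119 + 91*(2*6**2) + 12*(2*6**2)) + (-13790 + (3372 - 1*(-12298))) = (-119 + 91*(2*36) + 12*(2*36)) + (-13790 + (3372 + 12298)) = (-119 + 91*72 + 12*72) + (-13790 + 15670) = (-119 + 6552 + 864) + 1880 = 7297 + 1880 = 9177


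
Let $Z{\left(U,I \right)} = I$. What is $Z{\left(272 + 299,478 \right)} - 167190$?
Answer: $-166712$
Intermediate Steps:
$Z{\left(272 + 299,478 \right)} - 167190 = 478 - 167190 = -166712$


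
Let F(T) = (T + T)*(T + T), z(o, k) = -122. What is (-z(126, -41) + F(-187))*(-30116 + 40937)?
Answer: 1514918358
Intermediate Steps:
F(T) = 4*T² (F(T) = (2*T)*(2*T) = 4*T²)
(-z(126, -41) + F(-187))*(-30116 + 40937) = (-1*(-122) + 4*(-187)²)*(-30116 + 40937) = (122 + 4*34969)*10821 = (122 + 139876)*10821 = 139998*10821 = 1514918358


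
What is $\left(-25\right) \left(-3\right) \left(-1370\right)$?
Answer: $-102750$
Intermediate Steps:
$\left(-25\right) \left(-3\right) \left(-1370\right) = 75 \left(-1370\right) = -102750$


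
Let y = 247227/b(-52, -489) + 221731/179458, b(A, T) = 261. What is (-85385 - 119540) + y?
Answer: -3184654221631/15612846 ≈ -2.0398e+5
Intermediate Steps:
y = 14808244919/15612846 (y = 247227/261 + 221731/179458 = 247227*(1/261) + 221731*(1/179458) = 82409/87 + 221731/179458 = 14808244919/15612846 ≈ 948.47)
(-85385 - 119540) + y = (-85385 - 119540) + 14808244919/15612846 = -204925 + 14808244919/15612846 = -3184654221631/15612846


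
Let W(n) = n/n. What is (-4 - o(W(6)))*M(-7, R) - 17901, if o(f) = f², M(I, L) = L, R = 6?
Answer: -17931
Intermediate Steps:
W(n) = 1
(-4 - o(W(6)))*M(-7, R) - 17901 = (-4 - 1*1²)*6 - 17901 = (-4 - 1*1)*6 - 17901 = (-4 - 1)*6 - 17901 = -5*6 - 17901 = -30 - 17901 = -17931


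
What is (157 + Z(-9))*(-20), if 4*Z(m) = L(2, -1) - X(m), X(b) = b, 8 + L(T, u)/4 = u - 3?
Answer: -2945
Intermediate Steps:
L(T, u) = -44 + 4*u (L(T, u) = -32 + 4*(u - 3) = -32 + 4*(-3 + u) = -32 + (-12 + 4*u) = -44 + 4*u)
Z(m) = -12 - m/4 (Z(m) = ((-44 + 4*(-1)) - m)/4 = ((-44 - 4) - m)/4 = (-48 - m)/4 = -12 - m/4)
(157 + Z(-9))*(-20) = (157 + (-12 - ¼*(-9)))*(-20) = (157 + (-12 + 9/4))*(-20) = (157 - 39/4)*(-20) = (589/4)*(-20) = -2945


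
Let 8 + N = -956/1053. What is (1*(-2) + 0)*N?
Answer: 18760/1053 ≈ 17.816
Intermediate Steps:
N = -9380/1053 (N = -8 - 956/1053 = -9380/1053 ≈ -8.9079)
(1*(-2) + 0)*N = (1*(-2) + 0)*(-9380/1053) = (-2 + 0)*(-9380/1053) = -2*(-9380/1053) = 18760/1053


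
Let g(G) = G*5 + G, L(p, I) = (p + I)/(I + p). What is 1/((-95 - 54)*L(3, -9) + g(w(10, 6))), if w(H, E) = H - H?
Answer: -1/149 ≈ -0.0067114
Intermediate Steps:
L(p, I) = 1 (L(p, I) = (I + p)/(I + p) = 1)
w(H, E) = 0
g(G) = 6*G (g(G) = 5*G + G = 6*G)
1/((-95 - 54)*L(3, -9) + g(w(10, 6))) = 1/((-95 - 54)*1 + 6*0) = 1/(-149*1 + 0) = 1/(-149 + 0) = 1/(-149) = -1/149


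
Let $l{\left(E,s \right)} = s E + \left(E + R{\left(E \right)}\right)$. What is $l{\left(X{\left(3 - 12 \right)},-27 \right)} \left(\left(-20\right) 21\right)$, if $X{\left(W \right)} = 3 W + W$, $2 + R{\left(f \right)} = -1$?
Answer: $-391860$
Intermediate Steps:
$R{\left(f \right)} = -3$ ($R{\left(f \right)} = -2 - 1 = -3$)
$X{\left(W \right)} = 4 W$
$l{\left(E,s \right)} = -3 + E + E s$ ($l{\left(E,s \right)} = s E + \left(E - 3\right) = E s + \left(-3 + E\right) = -3 + E + E s$)
$l{\left(X{\left(3 - 12 \right)},-27 \right)} \left(\left(-20\right) 21\right) = \left(-3 + 4 \left(3 - 12\right) + 4 \left(3 - 12\right) \left(-27\right)\right) \left(\left(-20\right) 21\right) = \left(-3 + 4 \left(3 - 12\right) + 4 \left(3 - 12\right) \left(-27\right)\right) \left(-420\right) = \left(-3 + 4 \left(-9\right) + 4 \left(-9\right) \left(-27\right)\right) \left(-420\right) = \left(-3 - 36 - -972\right) \left(-420\right) = \left(-3 - 36 + 972\right) \left(-420\right) = 933 \left(-420\right) = -391860$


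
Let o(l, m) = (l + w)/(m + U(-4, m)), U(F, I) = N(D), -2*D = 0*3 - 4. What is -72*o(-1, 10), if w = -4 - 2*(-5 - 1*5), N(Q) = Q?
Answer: -90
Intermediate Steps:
D = 2 (D = -(0*3 - 4)/2 = -(0 - 4)/2 = -1/2*(-4) = 2)
U(F, I) = 2
w = 16 (w = -4 - 2*(-5 - 5) = -4 - 2*(-10) = -4 + 20 = 16)
o(l, m) = (16 + l)/(2 + m) (o(l, m) = (l + 16)/(m + 2) = (16 + l)/(2 + m))
-72*o(-1, 10) = -72*(16 - 1)/(2 + 10) = -72*15/12 = -6*15 = -72*5/4 = -90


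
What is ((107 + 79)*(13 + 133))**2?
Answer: 737448336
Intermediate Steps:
((107 + 79)*(13 + 133))**2 = (186*146)**2 = 27156**2 = 737448336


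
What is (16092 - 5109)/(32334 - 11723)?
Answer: 10983/20611 ≈ 0.53287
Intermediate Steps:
(16092 - 5109)/(32334 - 11723) = 10983/20611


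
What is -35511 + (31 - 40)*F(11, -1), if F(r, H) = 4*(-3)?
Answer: -35403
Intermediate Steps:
F(r, H) = -12
-35511 + (31 - 40)*F(11, -1) = -35511 + (31 - 40)*(-12) = -35511 - 9*(-12) = -35511 + 108 = -35403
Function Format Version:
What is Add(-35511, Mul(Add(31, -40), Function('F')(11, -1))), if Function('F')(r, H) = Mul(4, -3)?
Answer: -35403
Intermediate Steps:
Function('F')(r, H) = -12
Add(-35511, Mul(Add(31, -40), Function('F')(11, -1))) = Add(-35511, Mul(Add(31, -40), -12)) = Add(-35511, Mul(-9, -12)) = Add(-35511, 108) = -35403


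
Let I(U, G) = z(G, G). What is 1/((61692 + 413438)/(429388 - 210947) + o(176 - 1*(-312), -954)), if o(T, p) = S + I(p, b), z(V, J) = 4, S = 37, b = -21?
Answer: 218441/9431211 ≈ 0.023162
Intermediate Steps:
I(U, G) = 4
o(T, p) = 41 (o(T, p) = 37 + 4 = 41)
1/((61692 + 413438)/(429388 - 210947) + o(176 - 1*(-312), -954)) = 1/((61692 + 413438)/(429388 - 210947) + 41) = 1/(475130/218441 + 41) = 1/(9431211/218441) = 218441/9431211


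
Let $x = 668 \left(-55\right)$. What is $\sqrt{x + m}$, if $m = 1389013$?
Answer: $\sqrt{1352273} \approx 1162.9$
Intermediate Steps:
$x = -36740$
$\sqrt{x + m} = \sqrt{-36740 + 1389013} = \sqrt{1352273}$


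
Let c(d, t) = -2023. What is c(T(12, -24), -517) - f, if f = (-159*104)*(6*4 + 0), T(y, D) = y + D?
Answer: 394841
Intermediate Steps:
T(y, D) = D + y
f = -396864 (f = -16536*(24 + 0) = -16536*24 = -396864)
c(T(12, -24), -517) - f = -2023 - 1*(-396864) = -2023 + 396864 = 394841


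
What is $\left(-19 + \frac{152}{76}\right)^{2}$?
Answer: $289$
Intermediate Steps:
$\left(-19 + \frac{152}{76}\right)^{2} = \left(-19 + 152 \cdot \frac{1}{76}\right)^{2} = \left(-19 + 2\right)^{2} = \left(-17\right)^{2} = 289$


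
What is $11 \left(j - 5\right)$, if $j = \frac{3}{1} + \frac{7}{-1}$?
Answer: $-99$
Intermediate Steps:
$j = -4$ ($j = 3 \cdot 1 + 7 \left(-1\right) = 3 - 7 = -4$)
$11 \left(j - 5\right) = 11 \left(-4 - 5\right) = 11 \left(-9\right) = -99$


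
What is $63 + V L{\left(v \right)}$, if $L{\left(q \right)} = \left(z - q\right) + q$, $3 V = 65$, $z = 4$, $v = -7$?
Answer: $\frac{449}{3} \approx 149.67$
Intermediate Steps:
$V = \frac{65}{3}$ ($V = \frac{1}{3} \cdot 65 = \frac{65}{3} \approx 21.667$)
$L{\left(q \right)} = 4$ ($L{\left(q \right)} = \left(4 - q\right) + q = 4$)
$63 + V L{\left(v \right)} = 63 + \frac{65}{3} \cdot 4 = 63 + \frac{260}{3} = \frac{449}{3}$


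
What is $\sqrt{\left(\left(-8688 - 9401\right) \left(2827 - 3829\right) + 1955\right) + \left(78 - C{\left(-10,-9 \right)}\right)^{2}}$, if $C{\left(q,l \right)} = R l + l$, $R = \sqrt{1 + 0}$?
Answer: $\sqrt{18136349} \approx 4258.7$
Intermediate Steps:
$R = 1$ ($R = \sqrt{1} = 1$)
$C{\left(q,l \right)} = 2 l$ ($C{\left(q,l \right)} = 1 l + l = l + l = 2 l$)
$\sqrt{\left(\left(-8688 - 9401\right) \left(2827 - 3829\right) + 1955\right) + \left(78 - C{\left(-10,-9 \right)}\right)^{2}} = \sqrt{\left(\left(-8688 - 9401\right) \left(2827 - 3829\right) + 1955\right) + \left(78 - 2 \left(-9\right)\right)^{2}} = \sqrt{\left(\left(-18089\right) \left(-1002\right) + 1955\right) + \left(78 - -18\right)^{2}} = \sqrt{\left(18125178 + 1955\right) + \left(78 + 18\right)^{2}} = \sqrt{18127133 + 96^{2}} = \sqrt{18127133 + 9216} = \sqrt{18136349}$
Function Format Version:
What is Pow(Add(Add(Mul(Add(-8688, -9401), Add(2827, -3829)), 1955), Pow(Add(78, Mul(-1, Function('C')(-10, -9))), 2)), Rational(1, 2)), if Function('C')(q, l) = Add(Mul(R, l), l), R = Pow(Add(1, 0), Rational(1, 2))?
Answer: Pow(18136349, Rational(1, 2)) ≈ 4258.7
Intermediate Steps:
R = 1 (R = Pow(1, Rational(1, 2)) = 1)
Function('C')(q, l) = Mul(2, l) (Function('C')(q, l) = Add(Mul(1, l), l) = Add(l, l) = Mul(2, l))
Pow(Add(Add(Mul(Add(-8688, -9401), Add(2827, -3829)), 1955), Pow(Add(78, Mul(-1, Function('C')(-10, -9))), 2)), Rational(1, 2)) = Pow(Add(Add(Mul(Add(-8688, -9401), Add(2827, -3829)), 1955), Pow(Add(78, Mul(-1, Mul(2, -9))), 2)), Rational(1, 2)) = Pow(Add(Add(Mul(-18089, -1002), 1955), Pow(Add(78, Mul(-1, -18)), 2)), Rational(1, 2)) = Pow(Add(Add(18125178, 1955), Pow(Add(78, 18), 2)), Rational(1, 2)) = Pow(Add(18127133, Pow(96, 2)), Rational(1, 2)) = Pow(Add(18127133, 9216), Rational(1, 2)) = Pow(18136349, Rational(1, 2))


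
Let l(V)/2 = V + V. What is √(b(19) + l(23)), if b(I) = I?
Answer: √111 ≈ 10.536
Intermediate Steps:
l(V) = 4*V (l(V) = 2*(V + V) = 2*(2*V) = 4*V)
√(b(19) + l(23)) = √(19 + 4*23) = √(19 + 92) = √111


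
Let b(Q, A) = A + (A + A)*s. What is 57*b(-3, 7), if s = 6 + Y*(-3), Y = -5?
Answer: 17157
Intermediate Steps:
s = 21 (s = 6 - 5*(-3) = 6 + 15 = 21)
b(Q, A) = 43*A (b(Q, A) = A + (A + A)*21 = A + (2*A)*21 = A + 42*A = 43*A)
57*b(-3, 7) = 57*(43*7) = 57*301 = 17157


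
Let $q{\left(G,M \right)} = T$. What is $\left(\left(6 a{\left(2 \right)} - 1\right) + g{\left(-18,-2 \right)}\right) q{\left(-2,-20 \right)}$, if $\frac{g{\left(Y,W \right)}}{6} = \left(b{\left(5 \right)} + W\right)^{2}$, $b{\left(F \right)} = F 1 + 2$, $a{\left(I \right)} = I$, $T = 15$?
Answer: $2415$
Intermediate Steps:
$q{\left(G,M \right)} = 15$
$b{\left(F \right)} = 2 + F$ ($b{\left(F \right)} = F + 2 = 2 + F$)
$g{\left(Y,W \right)} = 6 \left(7 + W\right)^{2}$ ($g{\left(Y,W \right)} = 6 \left(\left(2 + 5\right) + W\right)^{2} = 6 \left(7 + W\right)^{2}$)
$\left(\left(6 a{\left(2 \right)} - 1\right) + g{\left(-18,-2 \right)}\right) q{\left(-2,-20 \right)} = \left(\left(6 \cdot 2 - 1\right) + 6 \left(7 - 2\right)^{2}\right) 15 = \left(\left(12 - 1\right) + 6 \cdot 5^{2}\right) 15 = \left(11 + 6 \cdot 25\right) 15 = \left(11 + 150\right) 15 = 161 \cdot 15 = 2415$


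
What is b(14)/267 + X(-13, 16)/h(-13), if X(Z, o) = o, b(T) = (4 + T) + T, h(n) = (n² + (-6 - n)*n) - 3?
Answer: 2224/6675 ≈ 0.33318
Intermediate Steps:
h(n) = -3 + n² + n*(-6 - n) (h(n) = (n² + n*(-6 - n)) - 3 = -3 + n² + n*(-6 - n))
b(T) = 4 + 2*T
b(14)/267 + X(-13, 16)/h(-13) = (4 + 2*14)/267 + 16/(-3 - 6*(-13)) = (4 + 28)*(1/267) + 16/(-3 + 78) = 32*(1/267) + 16/75 = 32/267 + 16*(1/75) = 32/267 + 16/75 = 2224/6675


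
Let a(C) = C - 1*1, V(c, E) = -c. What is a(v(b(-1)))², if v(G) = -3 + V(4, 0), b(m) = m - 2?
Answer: 64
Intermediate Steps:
b(m) = -2 + m
v(G) = -7 (v(G) = -3 - 1*4 = -3 - 4 = -7)
a(C) = -1 + C (a(C) = C - 1 = -1 + C)
a(v(b(-1)))² = (-1 - 7)² = (-8)² = 64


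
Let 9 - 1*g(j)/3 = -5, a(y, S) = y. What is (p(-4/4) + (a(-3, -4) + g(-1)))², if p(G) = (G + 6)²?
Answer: 4096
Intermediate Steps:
g(j) = 42 (g(j) = 27 - 3*(-5) = 27 + 15 = 42)
p(G) = (6 + G)²
(p(-4/4) + (a(-3, -4) + g(-1)))² = ((6 - 4/4)² + (-3 + 42))² = ((6 - 4*¼)² + 39)² = ((6 - 1)² + 39)² = (5² + 39)² = (25 + 39)² = 64² = 4096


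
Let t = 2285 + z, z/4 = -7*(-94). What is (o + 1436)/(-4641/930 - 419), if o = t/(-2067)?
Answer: -306207150/90560093 ≈ -3.3813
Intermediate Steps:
z = 2632 (z = 4*(-7*(-94)) = 4*658 = 2632)
t = 4917 (t = 2285 + 2632 = 4917)
o = -1639/689 (o = 4917/(-2067) = 4917*(-1/2067) = -1639/689 ≈ -2.3788)
(o + 1436)/(-4641/930 - 419) = (-1639/689 + 1436)/(-4641/930 - 419) = 987765/(689*(-4641*1/930 - 419)) = 987765/(689*(-1547/310 - 419)) = 987765/(689*(-131437/310)) = (987765/689)*(-310/131437) = -306207150/90560093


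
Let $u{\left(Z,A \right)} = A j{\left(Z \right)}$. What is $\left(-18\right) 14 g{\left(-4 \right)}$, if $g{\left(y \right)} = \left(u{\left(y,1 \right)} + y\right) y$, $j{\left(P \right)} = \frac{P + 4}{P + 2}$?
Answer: $-4032$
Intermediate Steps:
$j{\left(P \right)} = \frac{4 + P}{2 + P}$
$u{\left(Z,A \right)} = \frac{A \left(4 + Z\right)}{2 + Z}$ ($u{\left(Z,A \right)} = A \frac{4 + Z}{2 + Z} = \frac{A \left(4 + Z\right)}{2 + Z}$)
$g{\left(y \right)} = y \left(y + \frac{4 + y}{2 + y}\right)$ ($g{\left(y \right)} = \left(1 \frac{1}{2 + y} \left(4 + y\right) + y\right) y = \left(\frac{4 + y}{2 + y} + y\right) y = \left(y + \frac{4 + y}{2 + y}\right) y = y \left(y + \frac{4 + y}{2 + y}\right)$)
$\left(-18\right) 14 g{\left(-4 \right)} = \left(-18\right) 14 \left(- \frac{4 \left(4 - 4 - 4 \left(2 - 4\right)\right)}{2 - 4}\right) = - 252 \left(- \frac{4 \left(4 - 4 - -8\right)}{-2}\right) = - 252 \left(\left(-4\right) \left(- \frac{1}{2}\right) \left(4 - 4 + 8\right)\right) = - 252 \left(\left(-4\right) \left(- \frac{1}{2}\right) 8\right) = \left(-252\right) 16 = -4032$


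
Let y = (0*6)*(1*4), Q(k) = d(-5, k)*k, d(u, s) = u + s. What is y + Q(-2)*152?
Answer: 2128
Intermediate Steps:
d(u, s) = s + u
Q(k) = k*(-5 + k) (Q(k) = (k - 5)*k = (-5 + k)*k = k*(-5 + k))
y = 0 (y = 0*4 = 0)
y + Q(-2)*152 = 0 - 2*(-5 - 2)*152 = 0 - 2*(-7)*152 = 0 + 14*152 = 0 + 2128 = 2128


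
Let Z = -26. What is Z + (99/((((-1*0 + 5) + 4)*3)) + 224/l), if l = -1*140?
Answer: -359/15 ≈ -23.933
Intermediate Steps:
l = -140
Z + (99/((((-1*0 + 5) + 4)*3)) + 224/l) = -26 + (99/((((-1*0 + 5) + 4)*3)) + 224/(-140)) = -26 + (99/((((0 + 5) + 4)*3)) + 224*(-1/140)) = -26 + (99/(((5 + 4)*3)) - 8/5) = -26 + (99/((9*3)) - 8/5) = -26 + (99/27 - 8/5) = -26 + (99*(1/27) - 8/5) = -26 + (11/3 - 8/5) = -26 + 31/15 = -359/15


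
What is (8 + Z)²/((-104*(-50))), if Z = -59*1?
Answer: 2601/5200 ≈ 0.50019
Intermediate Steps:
Z = -59
(8 + Z)²/((-104*(-50))) = (8 - 59)²/((-104*(-50))) = (-51)²/5200 = 2601*(1/5200) = 2601/5200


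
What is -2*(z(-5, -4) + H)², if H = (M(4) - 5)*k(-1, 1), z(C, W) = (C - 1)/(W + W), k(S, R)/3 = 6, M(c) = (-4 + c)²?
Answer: -127449/8 ≈ -15931.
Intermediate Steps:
k(S, R) = 18 (k(S, R) = 3*6 = 18)
z(C, W) = (-1 + C)/(2*W) (z(C, W) = (-1 + C)/((2*W)) = (-1 + C)*(1/(2*W)) = (-1 + C)/(2*W))
H = -90 (H = ((-4 + 4)² - 5)*18 = (0² - 5)*18 = (0 - 5)*18 = -5*18 = -90)
-2*(z(-5, -4) + H)² = -2*((½)*(-1 - 5)/(-4) - 90)² = -2*((½)*(-¼)*(-6) - 90)² = -2*(¾ - 90)² = -2*(-357/4)² = -2*127449/16 = -127449/8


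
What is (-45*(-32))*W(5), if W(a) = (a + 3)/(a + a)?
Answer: 1152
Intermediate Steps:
W(a) = (3 + a)/(2*a) (W(a) = (3 + a)/((2*a)) = (3 + a)*(1/(2*a)) = (3 + a)/(2*a))
(-45*(-32))*W(5) = (-45*(-32))*((1/2)*(3 + 5)/5) = 1440*((1/2)*(1/5)*8) = 1440*(4/5) = 1152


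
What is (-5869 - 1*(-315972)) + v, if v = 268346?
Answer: 578449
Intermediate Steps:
(-5869 - 1*(-315972)) + v = (-5869 - 1*(-315972)) + 268346 = (-5869 + 315972) + 268346 = 310103 + 268346 = 578449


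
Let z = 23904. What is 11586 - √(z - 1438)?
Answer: 11586 - √22466 ≈ 11436.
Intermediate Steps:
11586 - √(z - 1438) = 11586 - √(23904 - 1438) = 11586 - √22466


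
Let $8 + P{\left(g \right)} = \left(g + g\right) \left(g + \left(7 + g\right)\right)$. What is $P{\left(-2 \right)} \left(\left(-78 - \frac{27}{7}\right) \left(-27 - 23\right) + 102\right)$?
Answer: $- \frac{587280}{7} \approx -83897.0$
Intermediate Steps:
$P{\left(g \right)} = -8 + 2 g \left(7 + 2 g\right)$ ($P{\left(g \right)} = -8 + \left(g + g\right) \left(g + \left(7 + g\right)\right) = -8 + 2 g \left(7 + 2 g\right)$)
$P{\left(-2 \right)} \left(\left(-78 - \frac{27}{7}\right) \left(-27 - 23\right) + 102\right) = \left(-8 + 4 \left(-2\right)^{2} + 14 \left(-2\right)\right) \left(\left(-78 - \frac{27}{7}\right) \left(-27 - 23\right) + 102\right) = \left(-8 + 4 \cdot 4 - 28\right) \left(\left(-78 - \frac{27}{7}\right) \left(-50\right) + 102\right) = \left(-8 + 16 - 28\right) \left(\left(-78 - \frac{27}{7}\right) \left(-50\right) + 102\right) = - 20 \left(\left(- \frac{573}{7}\right) \left(-50\right) + 102\right) = - 20 \left(\frac{28650}{7} + 102\right) = \left(-20\right) \frac{29364}{7} = - \frac{587280}{7}$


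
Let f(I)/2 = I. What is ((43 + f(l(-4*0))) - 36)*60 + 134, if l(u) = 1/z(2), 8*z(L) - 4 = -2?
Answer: 1034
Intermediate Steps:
z(L) = ¼ (z(L) = ½ + (⅛)*(-2) = ½ - ¼ = ¼)
l(u) = 4 (l(u) = 1/(¼) = 4)
f(I) = 2*I
((43 + f(l(-4*0))) - 36)*60 + 134 = ((43 + 2*4) - 36)*60 + 134 = ((43 + 8) - 36)*60 + 134 = (51 - 36)*60 + 134 = 15*60 + 134 = 900 + 134 = 1034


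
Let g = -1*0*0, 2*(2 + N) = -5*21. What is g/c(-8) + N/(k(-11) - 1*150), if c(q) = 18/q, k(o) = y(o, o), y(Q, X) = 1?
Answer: 109/298 ≈ 0.36577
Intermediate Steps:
k(o) = 1
N = -109/2 (N = -2 + (-5*21)/2 = -2 + (1/2)*(-105) = -2 - 105/2 = -109/2 ≈ -54.500)
g = 0 (g = 0*0 = 0)
g/c(-8) + N/(k(-11) - 1*150) = 0/((18/(-8))) - 109/(2*(1 - 1*150)) = 0/((18*(-1/8))) - 109/(2*(1 - 150)) = 0/(-9/4) - 109/2/(-149) = 0*(-4/9) - 109/2*(-1/149) = 0 + 109/298 = 109/298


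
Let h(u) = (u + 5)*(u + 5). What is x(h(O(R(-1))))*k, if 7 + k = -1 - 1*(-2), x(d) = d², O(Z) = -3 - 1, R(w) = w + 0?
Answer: -6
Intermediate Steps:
R(w) = w
O(Z) = -4
h(u) = (5 + u)² (h(u) = (5 + u)*(5 + u) = (5 + u)²)
k = -6 (k = -7 + (-1 - 1*(-2)) = -7 + (-1 + 2) = -7 + 1 = -6)
x(h(O(R(-1))))*k = ((5 - 4)²)²*(-6) = (1²)²*(-6) = 1²*(-6) = 1*(-6) = -6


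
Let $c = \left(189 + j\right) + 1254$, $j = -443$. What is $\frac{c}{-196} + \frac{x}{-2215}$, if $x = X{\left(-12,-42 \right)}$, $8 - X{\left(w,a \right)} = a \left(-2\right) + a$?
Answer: $- \frac{552084}{108535} \approx -5.0867$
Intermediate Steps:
$c = 1000$ ($c = \left(189 - 443\right) + 1254 = -254 + 1254 = 1000$)
$X{\left(w,a \right)} = 8 + a$ ($X{\left(w,a \right)} = 8 - \left(a \left(-2\right) + a\right) = 8 - \left(- 2 a + a\right) = 8 - - a = 8 + a$)
$x = -34$ ($x = 8 - 42 = -34$)
$\frac{c}{-196} + \frac{x}{-2215} = \frac{1000}{-196} - \frac{34}{-2215} = 1000 \left(- \frac{1}{196}\right) - - \frac{34}{2215} = - \frac{250}{49} + \frac{34}{2215} = - \frac{552084}{108535}$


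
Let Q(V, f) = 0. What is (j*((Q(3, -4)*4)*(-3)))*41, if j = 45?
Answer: 0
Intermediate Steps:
(j*((Q(3, -4)*4)*(-3)))*41 = (45*((0*4)*(-3)))*41 = (45*(0*(-3)))*41 = (45*0)*41 = 0*41 = 0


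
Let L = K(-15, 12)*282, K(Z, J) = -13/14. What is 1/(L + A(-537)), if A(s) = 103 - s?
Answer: 7/2647 ≈ 0.0026445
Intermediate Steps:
K(Z, J) = -13/14 (K(Z, J) = -13*1/14 = -13/14)
L = -1833/7 (L = -13/14*282 = -1833/7 ≈ -261.86)
1/(L + A(-537)) = 1/(-1833/7 + (103 - 1*(-537))) = 1/(-1833/7 + (103 + 537)) = 1/(-1833/7 + 640) = 1/(2647/7) = 7/2647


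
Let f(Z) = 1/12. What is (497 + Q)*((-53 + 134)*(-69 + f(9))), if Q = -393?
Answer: -580554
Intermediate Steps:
f(Z) = 1/12
(497 + Q)*((-53 + 134)*(-69 + f(9))) = (497 - 393)*((-53 + 134)*(-69 + 1/12)) = 104*(81*(-827/12)) = 104*(-22329/4) = -580554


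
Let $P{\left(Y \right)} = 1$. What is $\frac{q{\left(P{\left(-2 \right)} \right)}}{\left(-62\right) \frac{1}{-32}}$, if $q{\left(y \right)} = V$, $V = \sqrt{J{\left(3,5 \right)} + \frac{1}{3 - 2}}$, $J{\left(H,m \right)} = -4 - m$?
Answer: $\frac{32 i \sqrt{2}}{31} \approx 1.4598 i$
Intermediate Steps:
$V = 2 i \sqrt{2}$ ($V = \sqrt{\left(-4 - 5\right) + \frac{1}{3 - 2}} = \sqrt{\left(-4 - 5\right) + 1^{-1}} = \sqrt{-9 + 1} = \sqrt{-8} = 2 i \sqrt{2} \approx 2.8284 i$)
$q{\left(y \right)} = 2 i \sqrt{2}$
$\frac{q{\left(P{\left(-2 \right)} \right)}}{\left(-62\right) \frac{1}{-32}} = \frac{2 i \sqrt{2}}{\left(-62\right) \frac{1}{-32}} = \frac{2 i \sqrt{2}}{\left(-62\right) \left(- \frac{1}{32}\right)} = \frac{2 i \sqrt{2}}{\frac{31}{16}} = \frac{16 \cdot 2 i \sqrt{2}}{31} = \frac{32 i \sqrt{2}}{31}$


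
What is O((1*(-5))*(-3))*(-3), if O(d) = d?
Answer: -45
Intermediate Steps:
O((1*(-5))*(-3))*(-3) = ((1*(-5))*(-3))*(-3) = -5*(-3)*(-3) = 15*(-3) = -45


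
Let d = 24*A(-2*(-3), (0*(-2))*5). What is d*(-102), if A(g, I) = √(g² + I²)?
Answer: -14688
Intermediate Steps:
A(g, I) = √(I² + g²)
d = 144 (d = 24*√(((0*(-2))*5)² + (-2*(-3))²) = 24*√((0*5)² + 6²) = 24*√(0² + 36) = 24*√(0 + 36) = 24*√36 = 24*6 = 144)
d*(-102) = 144*(-102) = -14688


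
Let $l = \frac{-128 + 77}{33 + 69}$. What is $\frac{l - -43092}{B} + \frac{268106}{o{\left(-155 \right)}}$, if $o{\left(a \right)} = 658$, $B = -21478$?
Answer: $\frac{5730026461}{14132524} \approx 405.45$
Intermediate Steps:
$l = - \frac{1}{2}$ ($l = - \frac{51}{102} = \left(-51\right) \frac{1}{102} = - \frac{1}{2} \approx -0.5$)
$\frac{l - -43092}{B} + \frac{268106}{o{\left(-155 \right)}} = \frac{- \frac{1}{2} - -43092}{-21478} + \frac{268106}{658} = \left(- \frac{1}{2} + 43092\right) \left(- \frac{1}{21478}\right) + 268106 \cdot \frac{1}{658} = \frac{86183}{2} \left(- \frac{1}{21478}\right) + \frac{134053}{329} = - \frac{86183}{42956} + \frac{134053}{329} = \frac{5730026461}{14132524}$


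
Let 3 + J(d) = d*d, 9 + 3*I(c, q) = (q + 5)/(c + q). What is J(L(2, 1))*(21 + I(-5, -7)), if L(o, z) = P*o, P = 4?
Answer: 19825/18 ≈ 1101.4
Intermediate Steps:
L(o, z) = 4*o
I(c, q) = -3 + (5 + q)/(3*(c + q)) (I(c, q) = -3 + ((q + 5)/(c + q))/3 = -3 + ((5 + q)/(c + q))/3 = -3 + (5 + q)/(3*(c + q)))
J(d) = -3 + d² (J(d) = -3 + d*d = -3 + d²)
J(L(2, 1))*(21 + I(-5, -7)) = (-3 + (4*2)²)*(21 + (5 - 9*(-5) - 8*(-7))/(3*(-5 - 7))) = (-3 + 8²)*(21 + (⅓)*(5 + 45 + 56)/(-12)) = (-3 + 64)*(21 + (⅓)*(-1/12)*106) = 61*(21 - 53/18) = 61*(325/18) = 19825/18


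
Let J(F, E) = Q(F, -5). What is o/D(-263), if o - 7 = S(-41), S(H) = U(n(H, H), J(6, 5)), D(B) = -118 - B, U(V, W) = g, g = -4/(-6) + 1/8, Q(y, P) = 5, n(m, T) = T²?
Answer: 187/3480 ≈ 0.053736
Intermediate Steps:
g = 19/24 (g = -4*(-⅙) + 1*(⅛) = ⅔ + ⅛ = 19/24 ≈ 0.79167)
J(F, E) = 5
U(V, W) = 19/24
S(H) = 19/24
o = 187/24 (o = 7 + 19/24 = 187/24 ≈ 7.7917)
o/D(-263) = 187/(24*(-118 - 1*(-263))) = 187/(24*(-118 + 263)) = (187/24)/145 = (187/24)*(1/145) = 187/3480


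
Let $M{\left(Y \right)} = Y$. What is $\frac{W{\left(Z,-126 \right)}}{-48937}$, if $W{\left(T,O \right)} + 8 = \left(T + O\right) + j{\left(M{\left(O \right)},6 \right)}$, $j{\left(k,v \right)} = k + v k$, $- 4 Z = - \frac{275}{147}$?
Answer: $\frac{597133}{28774956} \approx 0.020752$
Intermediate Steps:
$Z = \frac{275}{588}$ ($Z = - \frac{\left(-275\right) \frac{1}{147}}{4} = \left(- \frac{1}{4}\right) \left(- \frac{275}{147}\right) = \frac{275}{588} \approx 0.46769$)
$j{\left(k,v \right)} = k + k v$
$W{\left(T,O \right)} = -8 + T + 8 O$ ($W{\left(T,O \right)} = -8 + \left(\left(T + O\right) + O \left(1 + 6\right)\right) = -8 + \left(\left(O + T\right) + O 7\right) = -8 + \left(\left(O + T\right) + 7 O\right) = -8 + \left(T + 8 O\right) = -8 + T + 8 O$)
$\frac{W{\left(Z,-126 \right)}}{-48937} = \frac{-8 + \frac{275}{588} + 8 \left(-126\right)}{-48937} = \left(-8 + \frac{275}{588} - 1008\right) \left(- \frac{1}{48937}\right) = \left(- \frac{597133}{588}\right) \left(- \frac{1}{48937}\right) = \frac{597133}{28774956}$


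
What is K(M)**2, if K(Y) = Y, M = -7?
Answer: 49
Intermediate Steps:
K(M)**2 = (-7)**2 = 49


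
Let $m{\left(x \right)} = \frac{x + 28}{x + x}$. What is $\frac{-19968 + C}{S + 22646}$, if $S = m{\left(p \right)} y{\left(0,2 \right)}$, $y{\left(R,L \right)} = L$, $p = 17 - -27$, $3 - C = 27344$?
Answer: $- \frac{520399}{249124} \approx -2.0889$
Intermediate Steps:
$C = -27341$ ($C = 3 - 27344 = -27341$)
$p = 44$ ($p = 17 + 27 = 44$)
$m{\left(x \right)} = \frac{28 + x}{2 x}$
$S = \frac{18}{11}$ ($S = \frac{28 + 44}{2 \cdot 44} \cdot 2 = \frac{1}{2} \cdot \frac{1}{44} \cdot 72 \cdot 2 = \frac{9}{11} \cdot 2 = \frac{18}{11} \approx 1.6364$)
$\frac{-19968 + C}{S + 22646} = \frac{-19968 - 27341}{\frac{18}{11} + 22646} = - \frac{47309}{\frac{249124}{11}} = \left(-47309\right) \frac{11}{249124} = - \frac{520399}{249124}$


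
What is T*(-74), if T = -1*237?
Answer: 17538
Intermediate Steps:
T = -237
T*(-74) = -237*(-74) = 17538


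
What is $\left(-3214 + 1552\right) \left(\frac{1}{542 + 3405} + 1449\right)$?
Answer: $- \frac{9505317048}{3947} \approx -2.4082 \cdot 10^{6}$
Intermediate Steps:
$\left(-3214 + 1552\right) \left(\frac{1}{542 + 3405} + 1449\right) = - 1662 \left(\frac{1}{3947} + 1449\right) = \left(-1662\right) \frac{5719204}{3947} = - \frac{9505317048}{3947}$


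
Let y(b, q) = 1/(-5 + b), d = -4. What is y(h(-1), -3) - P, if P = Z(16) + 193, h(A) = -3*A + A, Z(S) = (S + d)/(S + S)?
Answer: -4649/24 ≈ -193.71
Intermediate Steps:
Z(S) = (-4 + S)/(2*S) (Z(S) = (S - 4)/(S + S) = (-4 + S)/((2*S)) = (-4 + S)*(1/(2*S)) = (-4 + S)/(2*S))
h(A) = -2*A
P = 1547/8 (P = (1/2)*(-4 + 16)/16 + 193 = (1/2)*(1/16)*12 + 193 = 3/8 + 193 = 1547/8 ≈ 193.38)
y(h(-1), -3) - P = 1/(-5 - 2*(-1)) - 1*1547/8 = 1/(-5 + 2) - 1547/8 = 1/(-3) - 1547/8 = -1/3 - 1547/8 = -4649/24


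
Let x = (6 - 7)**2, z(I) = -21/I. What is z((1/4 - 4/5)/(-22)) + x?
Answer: -839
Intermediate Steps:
x = 1 (x = (-1)**2 = 1)
z((1/4 - 4/5)/(-22)) + x = -21*(-22/(1/4 - 4/5)) + 1 = -21/((-11/20*(-1/22))) + 1 = -21/1/40 + 1 = -21*40 + 1 = -840 + 1 = -839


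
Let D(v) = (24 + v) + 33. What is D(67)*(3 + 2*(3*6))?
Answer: 4836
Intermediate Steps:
D(v) = 57 + v
D(67)*(3 + 2*(3*6)) = (57 + 67)*(3 + 2*(3*6)) = 124*(3 + 2*18) = 124*(3 + 36) = 124*39 = 4836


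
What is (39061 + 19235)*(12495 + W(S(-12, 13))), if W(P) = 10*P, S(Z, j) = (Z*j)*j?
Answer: -453834360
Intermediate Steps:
S(Z, j) = Z*j²
(39061 + 19235)*(12495 + W(S(-12, 13))) = (39061 + 19235)*(12495 + 10*(-12*13²)) = 58296*(12495 + 10*(-12*169)) = 58296*(12495 + 10*(-2028)) = 58296*(12495 - 20280) = 58296*(-7785) = -453834360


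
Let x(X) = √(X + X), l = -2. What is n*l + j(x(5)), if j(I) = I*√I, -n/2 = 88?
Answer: 352 + 10^(¾) ≈ 357.62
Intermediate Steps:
n = -176 (n = -2*88 = -176)
x(X) = √2*√X (x(X) = √(2*X) = √2*√X)
j(I) = I^(3/2)
n*l + j(x(5)) = -176*(-2) + (√2*√5)^(3/2) = 352 + (√10)^(3/2) = 352 + 10^(¾)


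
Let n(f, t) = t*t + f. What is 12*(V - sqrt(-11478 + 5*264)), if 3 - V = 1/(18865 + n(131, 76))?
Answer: 222945/6193 - 12*I*sqrt(10158) ≈ 36.0 - 1209.4*I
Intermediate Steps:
n(f, t) = f + t**2 (n(f, t) = t**2 + f = f + t**2)
V = 74315/24772 (V = 3 - 1/(18865 + (131 + 76**2)) = 3 - 1/(18865 + (131 + 5776)) = 3 - 1/(18865 + 5907) = 3 - 1/24772 = 74315/24772 ≈ 3.0000)
12*(V - sqrt(-11478 + 5*264)) = 12*(74315/24772 - sqrt(-11478 + 5*264)) = 12*(74315/24772 - sqrt(-11478 + 1320)) = 12*(74315/24772 - sqrt(-10158)) = 12*(74315/24772 - I*sqrt(10158)) = 222945/6193 - 12*I*sqrt(10158)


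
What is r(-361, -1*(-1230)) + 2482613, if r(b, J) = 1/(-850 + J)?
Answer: 943392941/380 ≈ 2.4826e+6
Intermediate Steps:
r(-361, -1*(-1230)) + 2482613 = 1/(-850 - 1*(-1230)) + 2482613 = 1/(-850 + 1230) + 2482613 = 1/380 + 2482613 = 943392941/380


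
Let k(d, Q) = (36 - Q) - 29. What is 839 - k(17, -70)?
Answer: 762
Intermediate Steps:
k(d, Q) = 7 - Q
839 - k(17, -70) = 839 - (7 - 1*(-70)) = 839 - (7 + 70) = 839 - 1*77 = 839 - 77 = 762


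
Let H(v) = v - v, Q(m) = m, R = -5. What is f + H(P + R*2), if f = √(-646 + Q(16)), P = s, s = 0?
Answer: 3*I*√70 ≈ 25.1*I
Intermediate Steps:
P = 0
H(v) = 0
f = 3*I*√70 (f = √(-646 + 16) = √(-630) = 3*I*√70 ≈ 25.1*I)
f + H(P + R*2) = 3*I*√70 + 0 = 3*I*√70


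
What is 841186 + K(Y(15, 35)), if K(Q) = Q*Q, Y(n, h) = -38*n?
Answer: 1166086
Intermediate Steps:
K(Q) = Q²
841186 + K(Y(15, 35)) = 841186 + (-38*15)² = 841186 + (-570)² = 841186 + 324900 = 1166086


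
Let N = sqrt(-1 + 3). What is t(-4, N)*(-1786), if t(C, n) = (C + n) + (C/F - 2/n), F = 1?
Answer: 14288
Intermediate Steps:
N = sqrt(2) ≈ 1.4142
t(C, n) = n - 2/n + 2*C (t(C, n) = (C + n) + (C/1 - 2/n) = (C + n) + (C*1 - 2/n) = (C + n) + (C - 2/n) = n - 2/n + 2*C)
t(-4, N)*(-1786) = (sqrt(2) - 2*sqrt(2)/2 + 2*(-4))*(-1786) = (sqrt(2) - sqrt(2) - 8)*(-1786) = -8*(-1786) = 14288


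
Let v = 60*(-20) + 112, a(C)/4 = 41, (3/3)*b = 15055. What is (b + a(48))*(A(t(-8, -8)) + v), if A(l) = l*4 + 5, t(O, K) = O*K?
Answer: -12586113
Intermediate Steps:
b = 15055
t(O, K) = K*O
a(C) = 164 (a(C) = 4*41 = 164)
A(l) = 5 + 4*l (A(l) = 4*l + 5 = 5 + 4*l)
v = -1088 (v = -1200 + 112 = -1088)
(b + a(48))*(A(t(-8, -8)) + v) = (15055 + 164)*((5 + 4*(-8*(-8))) - 1088) = 15219*((5 + 4*64) - 1088) = 15219*((5 + 256) - 1088) = 15219*(261 - 1088) = 15219*(-827) = -12586113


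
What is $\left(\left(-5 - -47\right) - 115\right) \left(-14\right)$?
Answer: $1022$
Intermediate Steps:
$\left(\left(-5 - -47\right) - 115\right) \left(-14\right) = \left(\left(-5 + 47\right) - 115\right) \left(-14\right) = \left(42 - 115\right) \left(-14\right) = \left(-73\right) \left(-14\right) = 1022$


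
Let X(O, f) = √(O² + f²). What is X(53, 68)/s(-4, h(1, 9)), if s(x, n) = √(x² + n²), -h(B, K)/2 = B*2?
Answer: √14866/8 ≈ 15.241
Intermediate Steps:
h(B, K) = -4*B (h(B, K) = -2*B*2 = -4*B)
s(x, n) = √(n² + x²)
X(53, 68)/s(-4, h(1, 9)) = √(53² + 68²)/(√((-4*1)² + (-4)²)) = √(2809 + 4624)/(√((-4)² + 16)) = √7433/(√(16 + 16)) = √7433/(√32) = √7433/((4*√2)) = √7433*(√2/8) = √14866/8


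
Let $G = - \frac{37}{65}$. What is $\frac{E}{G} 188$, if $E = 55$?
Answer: $- \frac{672100}{37} \approx -18165.0$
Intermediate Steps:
$G = - \frac{37}{65}$ ($G = \left(-37\right) \frac{1}{65} = - \frac{37}{65} \approx -0.56923$)
$\frac{E}{G} 188 = \frac{55}{- \frac{37}{65}} \cdot 188 = 55 \left(- \frac{65}{37}\right) 188 = \left(- \frac{3575}{37}\right) 188 = - \frac{672100}{37}$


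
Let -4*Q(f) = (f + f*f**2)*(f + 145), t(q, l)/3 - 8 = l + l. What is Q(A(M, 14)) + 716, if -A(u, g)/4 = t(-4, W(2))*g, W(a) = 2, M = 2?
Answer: -3832529322172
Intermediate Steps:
t(q, l) = 24 + 6*l (t(q, l) = 24 + 3*(l + l) = 24 + 3*(2*l) = 24 + 6*l)
A(u, g) = -144*g (A(u, g) = -4*(24 + 6*2)*g = -4*(24 + 12)*g = -144*g)
Q(f) = -(145 + f)*(f + f**3)/4 (Q(f) = -(f + f*f**2)*(f + 145)/4 = -(f + f**3)*(145 + f)/4 = -(145 + f)*(f + f**3)/4)
Q(A(M, 14)) + 716 = -(-144*14)*(145 - 144*14 + (-144*14)**3 + 145*(-144*14)**2)/4 + 716 = -1/4*(-2016)*(145 - 2016 + (-2016)**3 + 145*(-2016)**2) + 716 = -1/4*(-2016)*(145 - 2016 - 8193540096 + 145*4064256) + 716 = -1/4*(-2016)*(145 - 2016 - 8193540096 + 589317120) + 716 = -1/4*(-2016)*(-7604224847) + 716 = -3832529322888 + 716 = -3832529322172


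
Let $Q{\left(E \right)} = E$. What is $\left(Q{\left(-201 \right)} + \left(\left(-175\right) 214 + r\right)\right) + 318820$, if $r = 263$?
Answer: $281432$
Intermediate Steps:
$\left(Q{\left(-201 \right)} + \left(\left(-175\right) 214 + r\right)\right) + 318820 = \left(-201 + \left(\left(-175\right) 214 + 263\right)\right) + 318820 = \left(-201 + \left(-37450 + 263\right)\right) + 318820 = \left(-201 - 37187\right) + 318820 = -37388 + 318820 = 281432$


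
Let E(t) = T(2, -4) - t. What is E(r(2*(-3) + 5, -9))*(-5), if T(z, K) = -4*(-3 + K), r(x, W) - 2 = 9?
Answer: -85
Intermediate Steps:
r(x, W) = 11 (r(x, W) = 2 + 9 = 11)
T(z, K) = 12 - 4*K
E(t) = 28 - t (E(t) = (12 - 4*(-4)) - t = (12 + 16) - t = 28 - t)
E(r(2*(-3) + 5, -9))*(-5) = (28 - 1*11)*(-5) = (28 - 11)*(-5) = 17*(-5) = -85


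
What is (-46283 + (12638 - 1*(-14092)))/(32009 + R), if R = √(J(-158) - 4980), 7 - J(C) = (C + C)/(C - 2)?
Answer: -25034879080/40983242239 + 117318*I*√221110/40983242239 ≈ -0.61086 + 0.0013461*I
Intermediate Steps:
J(C) = 7 - 2*C/(-2 + C) (J(C) = 7 - (C + C)/(C - 2) = 7 - 2*C/(-2 + C))
R = 3*I*√221110/20 (R = √((-14 + 5*(-158))/(-2 - 158) - 4980) = √((-14 - 790)/(-160) - 4980) = √(-1/160*(-804) - 4980) = √(201/40 - 4980) = √(-198999/40) = 3*I*√221110/20 ≈ 70.533*I)
(-46283 + (12638 - 1*(-14092)))/(32009 + R) = (-46283 + (12638 - 1*(-14092)))/(32009 + 3*I*√221110/20) = (-46283 + (12638 + 14092))/(32009 + 3*I*√221110/20) = (-46283 + 26730)/(32009 + 3*I*√221110/20) = -19553/(32009 + 3*I*√221110/20)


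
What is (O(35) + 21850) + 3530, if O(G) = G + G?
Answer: 25450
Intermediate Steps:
O(G) = 2*G
(O(35) + 21850) + 3530 = (2*35 + 21850) + 3530 = (70 + 21850) + 3530 = 21920 + 3530 = 25450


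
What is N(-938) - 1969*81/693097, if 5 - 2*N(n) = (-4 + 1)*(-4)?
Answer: -5170657/1386194 ≈ -3.7301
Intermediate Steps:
N(n) = -7/2 (N(n) = 5/2 - (-4 + 1)*(-4)/2 = 5/2 - (-3)*(-4)/2 = 5/2 - 1/2*12 = 5/2 - 6 = -7/2)
N(-938) - 1969*81/693097 = -7/2 - 1969*81/693097 = -7/2 - 159489*1/693097 = -7/2 - 159489/693097 = -5170657/1386194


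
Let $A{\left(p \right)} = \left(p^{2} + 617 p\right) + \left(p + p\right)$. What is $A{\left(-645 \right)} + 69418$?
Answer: $86188$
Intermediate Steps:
$A{\left(p \right)} = p^{2} + 619 p$ ($A{\left(p \right)} = \left(p^{2} + 617 p\right) + 2 p = p^{2} + 619 p$)
$A{\left(-645 \right)} + 69418 = - 645 \left(619 - 645\right) + 69418 = \left(-645\right) \left(-26\right) + 69418 = 16770 + 69418 = 86188$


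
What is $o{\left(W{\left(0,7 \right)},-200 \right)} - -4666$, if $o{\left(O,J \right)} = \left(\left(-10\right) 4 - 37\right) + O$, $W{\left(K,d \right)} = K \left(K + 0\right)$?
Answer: $4589$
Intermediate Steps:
$W{\left(K,d \right)} = K^{2}$ ($W{\left(K,d \right)} = K K = K^{2}$)
$o{\left(O,J \right)} = -77 + O$ ($o{\left(O,J \right)} = \left(-40 - 37\right) + O = -77 + O$)
$o{\left(W{\left(0,7 \right)},-200 \right)} - -4666 = \left(-77 + 0^{2}\right) - -4666 = \left(-77 + 0\right) + 4666 = -77 + 4666 = 4589$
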